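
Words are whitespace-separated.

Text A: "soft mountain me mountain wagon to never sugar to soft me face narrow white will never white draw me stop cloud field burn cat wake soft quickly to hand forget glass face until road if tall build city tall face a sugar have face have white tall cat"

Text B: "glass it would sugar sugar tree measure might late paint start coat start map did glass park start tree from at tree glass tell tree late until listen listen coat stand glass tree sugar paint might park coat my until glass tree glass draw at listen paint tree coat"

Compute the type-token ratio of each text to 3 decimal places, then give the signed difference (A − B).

0.176

TTR(A) = 30/48 = 0.625
TTR(B) = 22/49 = 0.449
Difference = 0.625 − 0.449 = 0.176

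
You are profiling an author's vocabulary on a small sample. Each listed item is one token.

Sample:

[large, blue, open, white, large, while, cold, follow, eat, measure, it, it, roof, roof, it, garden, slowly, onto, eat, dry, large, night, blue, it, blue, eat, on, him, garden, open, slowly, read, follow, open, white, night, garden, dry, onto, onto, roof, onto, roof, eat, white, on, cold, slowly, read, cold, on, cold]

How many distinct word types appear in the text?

Distinct types: {blue, cold, dry, eat, follow, garden, him, it, large, measure, night, on, onto, open, read, roof, slowly, while, white}
V = 19

19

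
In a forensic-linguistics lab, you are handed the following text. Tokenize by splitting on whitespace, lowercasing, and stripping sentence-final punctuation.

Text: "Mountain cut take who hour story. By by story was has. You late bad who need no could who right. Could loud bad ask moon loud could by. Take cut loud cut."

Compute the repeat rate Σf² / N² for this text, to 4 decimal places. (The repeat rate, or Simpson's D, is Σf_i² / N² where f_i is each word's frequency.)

0.0664

Frequencies: cut:3, who:3, by:3, could:3, loud:3, take:2, story:2, bad:2, mountain:1, hour:1, was:1, has:1, you:1, late:1, need:1, no:1, right:1, ask:1, moon:1
Σf² = 68; N² = 1024
Repeat rate = 68 / 1024 = 0.0664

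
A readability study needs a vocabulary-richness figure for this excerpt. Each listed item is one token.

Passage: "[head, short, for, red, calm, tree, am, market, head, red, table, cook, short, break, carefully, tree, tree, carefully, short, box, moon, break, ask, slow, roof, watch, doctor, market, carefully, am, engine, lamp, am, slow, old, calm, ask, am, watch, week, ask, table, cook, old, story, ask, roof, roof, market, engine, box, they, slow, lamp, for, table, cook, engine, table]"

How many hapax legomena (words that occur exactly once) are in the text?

Frequencies: am:4, table:4, ask:4, short:3, tree:3, market:3, cook:3, carefully:3, slow:3, roof:3, engine:3, head:2, for:2, red:2, calm:2, break:2, box:2, watch:2, lamp:2, old:2, … (5 more, each freq 1)
Hapax (freq=1): doctor, moon, story, they, week

5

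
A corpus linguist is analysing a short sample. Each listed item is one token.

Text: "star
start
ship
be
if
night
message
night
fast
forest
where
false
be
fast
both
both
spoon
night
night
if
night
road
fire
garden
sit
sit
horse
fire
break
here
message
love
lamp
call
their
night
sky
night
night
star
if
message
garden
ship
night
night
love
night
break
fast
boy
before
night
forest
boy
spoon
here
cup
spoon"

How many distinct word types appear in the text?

28

Distinct types: {be, before, both, boy, break, call, cup, false, fast, fire, forest, garden, here, horse, if, lamp, love, message, night, road, ship, sit, sky, spoon, star, start, their, where}
V = 28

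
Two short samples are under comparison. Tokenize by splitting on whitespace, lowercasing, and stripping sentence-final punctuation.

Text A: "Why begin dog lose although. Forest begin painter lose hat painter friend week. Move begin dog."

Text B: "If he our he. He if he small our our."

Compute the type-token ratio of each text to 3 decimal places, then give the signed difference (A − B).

TTR(A) = 11/16 = 0.688
TTR(B) = 4/10 = 0.400
Difference = 0.688 − 0.400 = 0.288

0.288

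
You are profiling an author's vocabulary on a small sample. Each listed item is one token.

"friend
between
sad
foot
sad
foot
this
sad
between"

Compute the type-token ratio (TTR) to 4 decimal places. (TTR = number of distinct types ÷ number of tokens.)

0.5556

N = 9 tokens, V = 5 types.
TTR = V / N = 5 / 9 = 0.5556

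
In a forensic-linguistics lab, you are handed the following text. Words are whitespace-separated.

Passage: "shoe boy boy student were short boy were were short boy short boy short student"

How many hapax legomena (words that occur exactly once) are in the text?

1

Frequencies: boy:5, short:4, were:3, student:2, shoe:1
Hapax (freq=1): shoe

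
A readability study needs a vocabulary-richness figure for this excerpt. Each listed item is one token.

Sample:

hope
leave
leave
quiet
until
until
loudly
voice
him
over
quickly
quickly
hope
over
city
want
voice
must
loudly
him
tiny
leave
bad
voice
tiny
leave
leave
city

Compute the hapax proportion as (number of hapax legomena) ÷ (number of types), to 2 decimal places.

0.29

Frequencies: leave:5, voice:3, hope:2, until:2, loudly:2, him:2, over:2, quickly:2, city:2, tiny:2, quiet:1, want:1, must:1, bad:1
Hapax count = 4; type count = 14.
Ratio = 4 / 14 = 0.29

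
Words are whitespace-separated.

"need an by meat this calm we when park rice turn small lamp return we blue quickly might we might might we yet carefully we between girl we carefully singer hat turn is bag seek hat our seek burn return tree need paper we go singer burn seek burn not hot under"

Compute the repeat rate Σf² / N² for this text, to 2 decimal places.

0.05

Frequencies: we:7, might:3, seek:3, burn:3, need:2, turn:2, return:2, carefully:2, singer:2, hat:2, an:1, by:1, meat:1, this:1, calm:1, when:1, park:1, rice:1, small:1, lamp:1, … (14 more, each freq 1)
Σf² = 124; N² = 2704
Repeat rate = 124 / 2704 = 0.05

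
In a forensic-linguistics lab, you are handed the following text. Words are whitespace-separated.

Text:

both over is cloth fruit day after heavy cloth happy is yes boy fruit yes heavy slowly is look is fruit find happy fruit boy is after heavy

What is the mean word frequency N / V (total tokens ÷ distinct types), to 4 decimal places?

N = 28 tokens, V = 14 types.
Mean frequency = N / V = 28 / 14 = 2.0000

2.0000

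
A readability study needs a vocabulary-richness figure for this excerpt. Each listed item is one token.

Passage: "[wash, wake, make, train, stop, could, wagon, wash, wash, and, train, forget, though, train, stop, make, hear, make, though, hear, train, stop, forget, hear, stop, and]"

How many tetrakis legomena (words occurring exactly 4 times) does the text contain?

2

Frequencies: train:4, stop:4, wash:3, make:3, hear:3, and:2, forget:2, though:2, wake:1, could:1, wagon:1
Words with frequency 4: stop, train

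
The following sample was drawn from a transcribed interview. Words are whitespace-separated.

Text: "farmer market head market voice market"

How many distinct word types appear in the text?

Distinct types: {farmer, head, market, voice}
V = 4

4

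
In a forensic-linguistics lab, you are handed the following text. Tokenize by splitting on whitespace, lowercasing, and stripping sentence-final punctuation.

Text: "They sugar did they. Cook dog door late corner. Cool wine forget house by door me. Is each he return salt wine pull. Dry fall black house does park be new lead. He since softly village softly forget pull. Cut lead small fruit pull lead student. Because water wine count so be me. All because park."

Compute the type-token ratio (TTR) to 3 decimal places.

0.714

N = 56 tokens, V = 40 types.
TTR = V / N = 40 / 56 = 0.714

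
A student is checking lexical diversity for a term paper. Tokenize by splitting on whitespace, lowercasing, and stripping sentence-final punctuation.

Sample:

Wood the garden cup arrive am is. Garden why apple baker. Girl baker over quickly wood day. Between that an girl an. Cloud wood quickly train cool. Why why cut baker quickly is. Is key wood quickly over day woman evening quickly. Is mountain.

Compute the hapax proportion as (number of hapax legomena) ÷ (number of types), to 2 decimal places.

0.60

Frequencies: quickly:5, wood:4, is:4, why:3, baker:3, garden:2, girl:2, over:2, day:2, an:2, the:1, cup:1, arrive:1, am:1, apple:1, between:1, that:1, cloud:1, train:1, cool:1, … (5 more, each freq 1)
Hapax count = 15; type count = 25.
Ratio = 15 / 25 = 0.60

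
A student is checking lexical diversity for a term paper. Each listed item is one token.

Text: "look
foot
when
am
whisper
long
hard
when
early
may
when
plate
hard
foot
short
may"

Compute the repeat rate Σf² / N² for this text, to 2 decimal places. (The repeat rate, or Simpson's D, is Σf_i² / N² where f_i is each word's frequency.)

Frequencies: when:3, foot:2, hard:2, may:2, look:1, am:1, whisper:1, long:1, early:1, plate:1, short:1
Σf² = 28; N² = 256
Repeat rate = 28 / 256 = 0.11

0.11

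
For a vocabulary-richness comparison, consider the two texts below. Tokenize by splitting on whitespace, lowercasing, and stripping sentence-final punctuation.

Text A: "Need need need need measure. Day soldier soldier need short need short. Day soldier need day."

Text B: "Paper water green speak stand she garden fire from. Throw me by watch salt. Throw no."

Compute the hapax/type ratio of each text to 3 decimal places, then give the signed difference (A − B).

A: hapax=1, V=5, ratio=0.200
B: hapax=14, V=15, ratio=0.933
Difference = 0.200 − 0.933 = -0.733

-0.733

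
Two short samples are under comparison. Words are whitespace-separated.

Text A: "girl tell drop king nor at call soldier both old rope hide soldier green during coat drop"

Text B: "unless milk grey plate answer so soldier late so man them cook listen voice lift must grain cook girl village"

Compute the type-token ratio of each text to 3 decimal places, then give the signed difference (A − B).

-0.018

TTR(A) = 15/17 = 0.882
TTR(B) = 18/20 = 0.900
Difference = 0.882 − 0.900 = -0.018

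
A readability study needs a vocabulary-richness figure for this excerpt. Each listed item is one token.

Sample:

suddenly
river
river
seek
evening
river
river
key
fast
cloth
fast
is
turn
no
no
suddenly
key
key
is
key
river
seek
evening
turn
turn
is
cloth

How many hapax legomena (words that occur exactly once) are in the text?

0

Frequencies: river:5, key:4, is:3, turn:3, suddenly:2, seek:2, evening:2, fast:2, cloth:2, no:2
Hapax (freq=1): (none)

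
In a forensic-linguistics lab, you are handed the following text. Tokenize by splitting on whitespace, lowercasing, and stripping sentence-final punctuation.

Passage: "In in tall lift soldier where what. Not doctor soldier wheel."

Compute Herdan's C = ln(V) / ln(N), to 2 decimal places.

N = 11, V = 9.
ln(V) = 2.197225, ln(N) = 2.397895
C = 2.197225 / 2.397895 = 0.92

0.92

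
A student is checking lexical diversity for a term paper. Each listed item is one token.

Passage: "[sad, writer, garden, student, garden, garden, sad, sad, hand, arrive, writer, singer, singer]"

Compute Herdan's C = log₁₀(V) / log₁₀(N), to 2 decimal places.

N = 13, V = 7.
log₁₀(V) = 0.845098, log₁₀(N) = 1.113943
C = 0.845098 / 1.113943 = 0.76

0.76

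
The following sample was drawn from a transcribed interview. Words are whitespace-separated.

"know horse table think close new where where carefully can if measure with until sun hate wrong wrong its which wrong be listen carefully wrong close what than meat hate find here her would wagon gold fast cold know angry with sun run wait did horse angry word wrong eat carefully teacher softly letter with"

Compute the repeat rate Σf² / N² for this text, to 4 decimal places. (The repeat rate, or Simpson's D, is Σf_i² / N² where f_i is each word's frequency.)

0.0334

Frequencies: wrong:5, carefully:3, with:3, know:2, horse:2, close:2, where:2, sun:2, hate:2, angry:2, table:1, think:1, new:1, can:1, if:1, measure:1, until:1, its:1, which:1, be:1, … (20 more, each freq 1)
Σf² = 101; N² = 3025
Repeat rate = 101 / 3025 = 0.0334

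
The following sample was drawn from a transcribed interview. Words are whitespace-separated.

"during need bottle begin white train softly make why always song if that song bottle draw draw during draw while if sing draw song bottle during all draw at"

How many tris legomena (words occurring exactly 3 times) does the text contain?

Frequencies: draw:5, during:3, bottle:3, song:3, if:2, need:1, begin:1, white:1, train:1, softly:1, make:1, why:1, always:1, that:1, while:1, sing:1, all:1, at:1
Words with frequency 3: bottle, during, song

3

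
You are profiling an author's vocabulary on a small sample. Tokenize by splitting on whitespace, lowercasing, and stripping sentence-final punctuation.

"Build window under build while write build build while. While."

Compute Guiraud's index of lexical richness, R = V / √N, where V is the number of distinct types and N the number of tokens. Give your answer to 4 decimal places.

N = 10, V = 5.
√N = 3.162278
R = 5 / 3.162278 = 1.5811

1.5811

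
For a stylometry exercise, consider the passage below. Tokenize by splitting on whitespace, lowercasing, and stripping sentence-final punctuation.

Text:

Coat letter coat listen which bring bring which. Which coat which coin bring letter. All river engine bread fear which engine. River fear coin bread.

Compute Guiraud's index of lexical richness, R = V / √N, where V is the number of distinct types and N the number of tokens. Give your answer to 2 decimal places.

2.20

N = 25, V = 11.
√N = 5.000000
R = 11 / 5.000000 = 2.20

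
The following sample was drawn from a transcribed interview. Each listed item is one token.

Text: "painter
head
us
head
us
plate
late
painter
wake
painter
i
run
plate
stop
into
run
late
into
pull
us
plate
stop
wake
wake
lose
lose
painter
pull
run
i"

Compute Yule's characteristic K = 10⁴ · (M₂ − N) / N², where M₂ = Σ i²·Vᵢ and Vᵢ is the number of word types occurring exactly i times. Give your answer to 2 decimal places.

555.56

Frequencies: painter:4, us:3, plate:3, wake:3, run:3, head:2, late:2, i:2, stop:2, into:2, pull:2, lose:2
N = 30. Frequency spectrum: V_2=7, V_3=4, V_4=1
M₂ = 2²·7 + 3²·4 + 4²·1 = 80
K = 10000 × (80 − 30) / 30² = 555.56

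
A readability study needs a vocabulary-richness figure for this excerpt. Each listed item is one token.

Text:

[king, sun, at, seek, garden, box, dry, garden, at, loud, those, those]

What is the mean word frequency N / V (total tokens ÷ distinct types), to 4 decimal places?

1.3333

N = 12 tokens, V = 9 types.
Mean frequency = N / V = 12 / 9 = 1.3333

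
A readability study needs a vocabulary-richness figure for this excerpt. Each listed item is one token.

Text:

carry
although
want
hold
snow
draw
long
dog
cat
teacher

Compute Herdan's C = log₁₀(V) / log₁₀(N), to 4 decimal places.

N = 10, V = 10.
log₁₀(V) = 1.000000, log₁₀(N) = 1.000000
C = 1.000000 / 1.000000 = 1.0000

1.0000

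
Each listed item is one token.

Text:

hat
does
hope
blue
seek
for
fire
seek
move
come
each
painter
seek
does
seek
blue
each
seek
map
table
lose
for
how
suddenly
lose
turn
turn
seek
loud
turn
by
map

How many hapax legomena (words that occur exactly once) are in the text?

11

Frequencies: seek:6, turn:3, does:2, blue:2, for:2, each:2, map:2, lose:2, hat:1, hope:1, fire:1, move:1, come:1, painter:1, table:1, how:1, suddenly:1, loud:1, by:1
Hapax (freq=1): by, come, fire, hat, hope, how, loud, move, painter, suddenly, table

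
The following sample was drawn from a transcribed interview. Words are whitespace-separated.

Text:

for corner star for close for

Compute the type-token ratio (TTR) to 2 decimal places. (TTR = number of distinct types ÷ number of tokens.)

N = 6 tokens, V = 4 types.
TTR = V / N = 4 / 6 = 0.67

0.67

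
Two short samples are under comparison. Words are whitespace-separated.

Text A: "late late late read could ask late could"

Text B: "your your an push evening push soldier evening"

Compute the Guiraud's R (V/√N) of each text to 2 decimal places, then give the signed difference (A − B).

-0.36

A: V=4, N=8, R=1.41
B: V=5, N=8, R=1.77
Difference = 1.41 − 1.77 = -0.36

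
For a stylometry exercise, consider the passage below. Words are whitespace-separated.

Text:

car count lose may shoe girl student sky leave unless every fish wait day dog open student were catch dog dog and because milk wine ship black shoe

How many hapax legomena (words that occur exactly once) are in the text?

Frequencies: dog:3, shoe:2, student:2, car:1, count:1, lose:1, may:1, girl:1, sky:1, leave:1, unless:1, every:1, fish:1, wait:1, day:1, open:1, were:1, catch:1, and:1, because:1, … (4 more, each freq 1)
Hapax (freq=1): and, because, black, car, catch, count, day, every, fish, girl, leave, lose, may, milk, open, ship, sky, unless, wait, were, wine

21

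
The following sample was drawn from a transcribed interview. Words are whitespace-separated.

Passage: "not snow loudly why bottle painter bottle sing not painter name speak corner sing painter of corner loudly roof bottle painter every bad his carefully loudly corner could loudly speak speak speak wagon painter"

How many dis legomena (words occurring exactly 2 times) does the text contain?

2

Frequencies: painter:5, loudly:4, speak:4, bottle:3, corner:3, not:2, sing:2, snow:1, why:1, name:1, of:1, roof:1, every:1, bad:1, his:1, carefully:1, could:1, wagon:1
Words with frequency 2: not, sing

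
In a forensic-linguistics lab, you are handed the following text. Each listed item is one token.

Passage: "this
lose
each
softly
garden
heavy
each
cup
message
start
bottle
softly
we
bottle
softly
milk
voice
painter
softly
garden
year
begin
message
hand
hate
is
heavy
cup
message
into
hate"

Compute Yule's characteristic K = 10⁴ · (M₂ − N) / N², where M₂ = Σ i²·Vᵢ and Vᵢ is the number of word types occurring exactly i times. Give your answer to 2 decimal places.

312.17

Frequencies: softly:4, message:3, each:2, garden:2, heavy:2, cup:2, bottle:2, hate:2, this:1, lose:1, start:1, we:1, milk:1, voice:1, painter:1, year:1, begin:1, hand:1, is:1, into:1
N = 31. Frequency spectrum: V_1=12, V_2=6, V_3=1, V_4=1
M₂ = 1²·12 + 2²·6 + 3²·1 + 4²·1 = 61
K = 10000 × (61 − 31) / 31² = 312.17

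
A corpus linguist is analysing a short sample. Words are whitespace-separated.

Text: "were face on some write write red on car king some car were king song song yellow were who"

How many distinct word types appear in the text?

Distinct types: {car, face, king, on, red, some, song, were, who, write, yellow}
V = 11

11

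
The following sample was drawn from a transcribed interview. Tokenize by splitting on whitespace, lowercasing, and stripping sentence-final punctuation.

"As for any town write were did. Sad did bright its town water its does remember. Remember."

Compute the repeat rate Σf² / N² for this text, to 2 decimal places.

0.09

Frequencies: town:2, did:2, its:2, remember:2, as:1, for:1, any:1, write:1, were:1, sad:1, bright:1, water:1, does:1
Σf² = 25; N² = 289
Repeat rate = 25 / 289 = 0.09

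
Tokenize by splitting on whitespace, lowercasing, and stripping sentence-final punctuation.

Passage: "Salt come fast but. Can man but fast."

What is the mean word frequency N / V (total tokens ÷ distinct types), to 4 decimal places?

N = 8 tokens, V = 6 types.
Mean frequency = N / V = 8 / 6 = 1.3333

1.3333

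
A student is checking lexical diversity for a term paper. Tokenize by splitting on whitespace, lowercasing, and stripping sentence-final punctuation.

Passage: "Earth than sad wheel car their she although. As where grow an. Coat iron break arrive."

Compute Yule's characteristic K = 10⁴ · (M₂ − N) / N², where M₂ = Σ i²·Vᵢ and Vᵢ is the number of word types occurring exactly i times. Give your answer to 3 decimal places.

0.000

Frequencies: earth:1, than:1, sad:1, wheel:1, car:1, their:1, she:1, although:1, as:1, where:1, grow:1, an:1, coat:1, iron:1, break:1, arrive:1
N = 16. Frequency spectrum: V_1=16
M₂ = 1²·16 = 16
K = 10000 × (16 − 16) / 16² = 0.000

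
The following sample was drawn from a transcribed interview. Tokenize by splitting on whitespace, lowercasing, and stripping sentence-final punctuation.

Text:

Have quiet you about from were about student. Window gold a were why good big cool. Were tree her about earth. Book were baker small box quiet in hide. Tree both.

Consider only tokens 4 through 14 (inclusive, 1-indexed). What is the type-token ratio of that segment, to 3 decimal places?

0.818

Segment tokens 4–14: about, from, were, about, student, window, gold, a, were, why, good
Segment N = 11, segment V = 9.
TTR = 9 / 11 = 0.818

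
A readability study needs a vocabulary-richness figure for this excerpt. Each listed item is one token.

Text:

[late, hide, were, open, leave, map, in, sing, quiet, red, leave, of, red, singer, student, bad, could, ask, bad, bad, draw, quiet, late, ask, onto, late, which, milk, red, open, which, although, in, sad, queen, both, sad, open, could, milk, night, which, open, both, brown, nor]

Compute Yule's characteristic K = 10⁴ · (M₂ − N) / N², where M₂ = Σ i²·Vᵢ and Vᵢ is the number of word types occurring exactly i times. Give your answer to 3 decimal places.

Frequencies: open:4, late:3, red:3, bad:3, which:3, leave:2, in:2, quiet:2, could:2, ask:2, milk:2, sad:2, both:2, hide:1, were:1, map:1, sing:1, of:1, singer:1, student:1, … (7 more, each freq 1)
N = 46. Frequency spectrum: V_1=14, V_2=8, V_3=4, V_4=1
M₂ = 1²·14 + 2²·8 + 3²·4 + 4²·1 = 98
K = 10000 × (98 − 46) / 46² = 245.747

245.747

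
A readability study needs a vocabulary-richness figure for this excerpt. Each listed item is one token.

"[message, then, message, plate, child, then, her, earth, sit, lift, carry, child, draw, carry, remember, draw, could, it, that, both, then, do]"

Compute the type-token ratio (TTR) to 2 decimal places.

N = 22 tokens, V = 16 types.
TTR = V / N = 16 / 22 = 0.73

0.73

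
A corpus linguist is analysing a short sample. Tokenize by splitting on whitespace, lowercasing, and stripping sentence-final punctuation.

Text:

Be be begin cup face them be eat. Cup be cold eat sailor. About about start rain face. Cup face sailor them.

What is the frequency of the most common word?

Frequencies: be:4, cup:3, face:3, them:2, eat:2, sailor:2, about:2, begin:1, cold:1, start:1, rain:1
Most common: 'be' with frequency 4.

4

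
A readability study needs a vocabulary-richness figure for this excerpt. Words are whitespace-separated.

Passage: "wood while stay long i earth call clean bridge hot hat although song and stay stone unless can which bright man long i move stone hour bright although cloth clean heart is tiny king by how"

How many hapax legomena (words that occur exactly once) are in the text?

22

Frequencies: stay:2, long:2, i:2, clean:2, although:2, stone:2, bright:2, wood:1, while:1, earth:1, call:1, bridge:1, hot:1, hat:1, song:1, and:1, unless:1, can:1, which:1, man:1, … (9 more, each freq 1)
Hapax (freq=1): and, bridge, by, call, can, cloth, earth, hat, heart, hot, hour, how, is, king, man, move, song, tiny, unless, which, while, wood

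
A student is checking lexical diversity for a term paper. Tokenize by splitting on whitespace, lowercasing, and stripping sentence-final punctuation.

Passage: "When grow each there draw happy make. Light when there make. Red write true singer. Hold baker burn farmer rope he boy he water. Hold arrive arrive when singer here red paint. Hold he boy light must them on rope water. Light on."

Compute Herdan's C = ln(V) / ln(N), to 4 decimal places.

0.8662

N = 43, V = 26.
ln(V) = 3.258097, ln(N) = 3.761200
C = 3.258097 / 3.761200 = 0.8662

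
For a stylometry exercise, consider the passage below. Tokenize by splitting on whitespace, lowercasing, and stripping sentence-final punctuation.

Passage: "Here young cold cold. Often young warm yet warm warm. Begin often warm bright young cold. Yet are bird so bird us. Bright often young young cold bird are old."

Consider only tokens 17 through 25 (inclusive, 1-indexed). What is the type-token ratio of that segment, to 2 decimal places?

Segment tokens 17–25: yet, are, bird, so, bird, us, bright, often, young
Segment N = 9, segment V = 8.
TTR = 8 / 9 = 0.89

0.89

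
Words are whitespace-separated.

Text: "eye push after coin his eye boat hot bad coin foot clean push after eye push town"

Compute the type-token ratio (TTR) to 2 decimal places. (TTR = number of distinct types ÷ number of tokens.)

0.65

N = 17 tokens, V = 11 types.
TTR = V / N = 11 / 17 = 0.65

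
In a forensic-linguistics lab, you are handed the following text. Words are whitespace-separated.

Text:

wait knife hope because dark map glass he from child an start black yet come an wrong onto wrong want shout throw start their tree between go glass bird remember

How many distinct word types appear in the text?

26

Distinct types: {an, because, between, bird, black, child, come, dark, from, glass, go, he, hope, knife, map, onto, remember, shout, start, their, throw, tree, wait, want, wrong, yet}
V = 26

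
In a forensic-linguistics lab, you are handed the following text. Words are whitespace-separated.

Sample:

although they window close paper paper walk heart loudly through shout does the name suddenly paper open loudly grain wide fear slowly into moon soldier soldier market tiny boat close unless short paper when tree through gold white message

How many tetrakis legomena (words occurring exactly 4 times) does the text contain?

1

Frequencies: paper:4, close:2, loudly:2, through:2, soldier:2, although:1, they:1, window:1, walk:1, heart:1, shout:1, does:1, the:1, name:1, suddenly:1, open:1, grain:1, wide:1, fear:1, slowly:1, … (12 more, each freq 1)
Words with frequency 4: paper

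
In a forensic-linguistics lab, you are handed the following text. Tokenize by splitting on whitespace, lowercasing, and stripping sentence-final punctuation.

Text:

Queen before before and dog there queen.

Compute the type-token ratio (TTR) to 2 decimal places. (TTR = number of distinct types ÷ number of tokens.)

N = 7 tokens, V = 5 types.
TTR = V / N = 5 / 7 = 0.71

0.71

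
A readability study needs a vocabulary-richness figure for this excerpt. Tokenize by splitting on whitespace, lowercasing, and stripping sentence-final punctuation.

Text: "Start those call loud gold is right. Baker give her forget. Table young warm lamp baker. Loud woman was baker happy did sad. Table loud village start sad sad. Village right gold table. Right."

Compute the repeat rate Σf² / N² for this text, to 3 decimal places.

Frequencies: loud:3, right:3, baker:3, table:3, sad:3, start:2, gold:2, village:2, those:1, call:1, is:1, give:1, her:1, forget:1, young:1, warm:1, lamp:1, woman:1, was:1, happy:1, … (1 more, each freq 1)
Σf² = 70; N² = 1156
Repeat rate = 70 / 1156 = 0.061

0.061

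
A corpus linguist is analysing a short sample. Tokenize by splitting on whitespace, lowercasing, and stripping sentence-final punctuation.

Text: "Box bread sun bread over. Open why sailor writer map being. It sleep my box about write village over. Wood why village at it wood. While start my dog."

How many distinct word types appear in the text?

Distinct types: {about, at, being, box, bread, dog, it, map, my, open, over, sailor, sleep, start, sun, village, while, why, wood, write, writer}
V = 21

21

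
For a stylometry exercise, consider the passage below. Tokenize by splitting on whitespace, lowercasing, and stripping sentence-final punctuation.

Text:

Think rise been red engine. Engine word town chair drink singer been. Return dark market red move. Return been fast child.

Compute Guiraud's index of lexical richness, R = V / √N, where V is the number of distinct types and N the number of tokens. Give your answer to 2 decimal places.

3.49

N = 21, V = 16.
√N = 4.582576
R = 16 / 4.582576 = 3.49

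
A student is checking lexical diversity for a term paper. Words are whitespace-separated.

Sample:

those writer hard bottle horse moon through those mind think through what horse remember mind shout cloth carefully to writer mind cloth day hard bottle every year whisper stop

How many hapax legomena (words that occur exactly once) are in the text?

Frequencies: mind:3, those:2, writer:2, hard:2, bottle:2, horse:2, through:2, cloth:2, moon:1, think:1, what:1, remember:1, shout:1, carefully:1, to:1, day:1, every:1, year:1, whisper:1, stop:1
Hapax (freq=1): carefully, day, every, moon, remember, shout, stop, think, to, what, whisper, year

12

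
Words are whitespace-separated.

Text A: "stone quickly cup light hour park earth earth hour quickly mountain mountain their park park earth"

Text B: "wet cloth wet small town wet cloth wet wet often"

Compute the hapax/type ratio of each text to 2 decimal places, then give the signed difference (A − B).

A: hapax=4, V=9, ratio=0.44
B: hapax=3, V=5, ratio=0.60
Difference = 0.44 − 0.60 = -0.16

-0.16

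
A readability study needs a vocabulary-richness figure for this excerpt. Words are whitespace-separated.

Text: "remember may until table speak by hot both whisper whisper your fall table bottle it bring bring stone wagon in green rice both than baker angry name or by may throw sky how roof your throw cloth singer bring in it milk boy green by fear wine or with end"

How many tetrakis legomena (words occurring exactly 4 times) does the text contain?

0

Frequencies: by:3, bring:3, may:2, table:2, both:2, whisper:2, your:2, it:2, in:2, green:2, or:2, throw:2, remember:1, until:1, speak:1, hot:1, fall:1, bottle:1, stone:1, wagon:1, … (16 more, each freq 1)
Words with frequency 4: (none)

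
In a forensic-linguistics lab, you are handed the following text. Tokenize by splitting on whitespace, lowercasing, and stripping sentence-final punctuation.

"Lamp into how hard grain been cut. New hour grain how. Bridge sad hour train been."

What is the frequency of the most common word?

2

Frequencies: how:2, grain:2, been:2, hour:2, lamp:1, into:1, hard:1, cut:1, new:1, bridge:1, sad:1, train:1
Most common: 'how' with frequency 2.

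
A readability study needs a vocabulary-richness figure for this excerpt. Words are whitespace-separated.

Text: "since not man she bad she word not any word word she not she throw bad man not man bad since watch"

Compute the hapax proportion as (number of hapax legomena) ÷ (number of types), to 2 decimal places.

Frequencies: not:4, she:4, man:3, bad:3, word:3, since:2, any:1, throw:1, watch:1
Hapax count = 3; type count = 9.
Ratio = 3 / 9 = 0.33

0.33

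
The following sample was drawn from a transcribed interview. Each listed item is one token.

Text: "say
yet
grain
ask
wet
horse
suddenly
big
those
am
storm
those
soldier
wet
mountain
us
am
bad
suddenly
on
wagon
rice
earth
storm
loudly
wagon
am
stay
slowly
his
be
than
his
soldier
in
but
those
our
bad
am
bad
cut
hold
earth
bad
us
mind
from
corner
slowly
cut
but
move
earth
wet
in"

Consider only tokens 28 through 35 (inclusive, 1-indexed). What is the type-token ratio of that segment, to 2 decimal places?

Segment tokens 28–35: stay, slowly, his, be, than, his, soldier, in
Segment N = 8, segment V = 7.
TTR = 7 / 8 = 0.88

0.88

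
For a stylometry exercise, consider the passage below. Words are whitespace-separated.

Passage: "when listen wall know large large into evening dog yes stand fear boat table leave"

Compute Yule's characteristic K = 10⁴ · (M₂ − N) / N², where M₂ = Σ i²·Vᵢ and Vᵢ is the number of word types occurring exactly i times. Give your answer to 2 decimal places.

Frequencies: large:2, when:1, listen:1, wall:1, know:1, into:1, evening:1, dog:1, yes:1, stand:1, fear:1, boat:1, table:1, leave:1
N = 15. Frequency spectrum: V_1=13, V_2=1
M₂ = 1²·13 + 2²·1 = 17
K = 10000 × (17 − 15) / 15² = 88.89

88.89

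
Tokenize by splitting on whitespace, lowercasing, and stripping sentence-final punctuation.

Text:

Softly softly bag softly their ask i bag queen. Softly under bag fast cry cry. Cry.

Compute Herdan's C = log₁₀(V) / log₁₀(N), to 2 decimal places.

0.79

N = 16, V = 9.
log₁₀(V) = 0.954243, log₁₀(N) = 1.204120
C = 0.954243 / 1.204120 = 0.79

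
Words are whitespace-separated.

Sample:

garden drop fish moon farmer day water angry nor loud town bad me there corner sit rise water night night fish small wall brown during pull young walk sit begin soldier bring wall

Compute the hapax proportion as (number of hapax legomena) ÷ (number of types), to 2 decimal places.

0.82

Frequencies: fish:2, water:2, sit:2, night:2, wall:2, garden:1, drop:1, moon:1, farmer:1, day:1, angry:1, nor:1, loud:1, town:1, bad:1, me:1, there:1, corner:1, rise:1, small:1, … (8 more, each freq 1)
Hapax count = 23; type count = 28.
Ratio = 23 / 28 = 0.82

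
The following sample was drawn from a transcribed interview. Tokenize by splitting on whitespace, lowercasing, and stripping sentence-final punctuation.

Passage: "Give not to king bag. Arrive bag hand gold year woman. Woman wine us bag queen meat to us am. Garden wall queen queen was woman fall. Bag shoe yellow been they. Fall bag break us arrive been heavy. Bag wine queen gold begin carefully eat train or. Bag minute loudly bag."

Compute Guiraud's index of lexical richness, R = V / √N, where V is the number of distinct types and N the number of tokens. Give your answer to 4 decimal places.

N = 52, V = 32.
√N = 7.211103
R = 32 / 7.211103 = 4.4376

4.4376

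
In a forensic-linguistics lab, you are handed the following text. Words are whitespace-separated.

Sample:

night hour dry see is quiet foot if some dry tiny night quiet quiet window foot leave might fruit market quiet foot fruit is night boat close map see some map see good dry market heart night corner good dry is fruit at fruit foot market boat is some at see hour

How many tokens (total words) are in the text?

Tokens: night, hour, dry, see, is, quiet, foot, if, some, dry, tiny, night, quiet, quiet, window, foot, leave, might, fruit, market, quiet, foot, fruit, is, night, boat, close, map, see, some, map, see, good, dry, market, heart, night, corner, good, dry, is, fruit, at, fruit, foot, market, boat, is, some, at, see, hour
N = 52

52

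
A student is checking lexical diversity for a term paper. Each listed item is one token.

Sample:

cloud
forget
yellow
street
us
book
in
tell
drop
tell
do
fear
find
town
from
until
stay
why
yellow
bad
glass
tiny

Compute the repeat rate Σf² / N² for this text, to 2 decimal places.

0.05

Frequencies: yellow:2, tell:2, cloud:1, forget:1, street:1, us:1, book:1, in:1, drop:1, do:1, fear:1, find:1, town:1, from:1, until:1, stay:1, why:1, bad:1, glass:1, tiny:1
Σf² = 26; N² = 484
Repeat rate = 26 / 484 = 0.05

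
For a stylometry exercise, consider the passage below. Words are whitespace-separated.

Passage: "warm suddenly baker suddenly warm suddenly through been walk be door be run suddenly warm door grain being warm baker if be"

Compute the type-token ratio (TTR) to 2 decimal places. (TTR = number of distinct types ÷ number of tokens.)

0.55

N = 22 tokens, V = 12 types.
TTR = V / N = 12 / 22 = 0.55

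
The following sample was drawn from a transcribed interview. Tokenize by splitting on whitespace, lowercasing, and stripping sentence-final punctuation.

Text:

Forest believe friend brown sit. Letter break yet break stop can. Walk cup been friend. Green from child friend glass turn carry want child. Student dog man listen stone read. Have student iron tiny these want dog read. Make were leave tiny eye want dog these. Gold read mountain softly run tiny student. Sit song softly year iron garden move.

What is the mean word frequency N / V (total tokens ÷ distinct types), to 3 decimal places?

1.429

N = 60 tokens, V = 42 types.
Mean frequency = N / V = 60 / 42 = 1.429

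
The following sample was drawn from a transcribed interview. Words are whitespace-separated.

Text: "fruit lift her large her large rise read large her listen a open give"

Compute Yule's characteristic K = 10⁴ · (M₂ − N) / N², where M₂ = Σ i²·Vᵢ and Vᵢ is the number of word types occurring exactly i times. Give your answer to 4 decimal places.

Frequencies: her:3, large:3, fruit:1, lift:1, rise:1, read:1, listen:1, a:1, open:1, give:1
N = 14. Frequency spectrum: V_1=8, V_3=2
M₂ = 1²·8 + 3²·2 = 26
K = 10000 × (26 − 14) / 14² = 612.2449

612.2449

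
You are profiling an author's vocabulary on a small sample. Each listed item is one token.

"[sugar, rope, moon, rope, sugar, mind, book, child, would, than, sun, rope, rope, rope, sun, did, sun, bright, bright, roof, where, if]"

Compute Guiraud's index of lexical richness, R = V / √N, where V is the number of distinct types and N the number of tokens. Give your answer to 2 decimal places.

N = 22, V = 14.
√N = 4.690416
R = 14 / 4.690416 = 2.98

2.98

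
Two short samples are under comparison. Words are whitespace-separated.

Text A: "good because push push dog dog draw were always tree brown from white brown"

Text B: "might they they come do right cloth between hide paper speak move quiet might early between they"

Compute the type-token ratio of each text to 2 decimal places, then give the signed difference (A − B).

TTR(A) = 11/14 = 0.79
TTR(B) = 13/17 = 0.76
Difference = 0.79 − 0.76 = 0.03

0.03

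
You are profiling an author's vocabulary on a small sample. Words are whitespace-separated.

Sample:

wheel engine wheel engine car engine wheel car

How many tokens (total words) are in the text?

8

Tokens: wheel, engine, wheel, engine, car, engine, wheel, car
N = 8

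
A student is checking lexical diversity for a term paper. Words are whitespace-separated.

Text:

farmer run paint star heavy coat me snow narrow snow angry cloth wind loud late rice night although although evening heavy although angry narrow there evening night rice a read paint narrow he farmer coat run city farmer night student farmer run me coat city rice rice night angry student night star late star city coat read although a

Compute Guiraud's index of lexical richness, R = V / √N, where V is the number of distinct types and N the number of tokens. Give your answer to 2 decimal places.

N = 59, V = 24.
√N = 7.681146
R = 24 / 7.681146 = 3.12

3.12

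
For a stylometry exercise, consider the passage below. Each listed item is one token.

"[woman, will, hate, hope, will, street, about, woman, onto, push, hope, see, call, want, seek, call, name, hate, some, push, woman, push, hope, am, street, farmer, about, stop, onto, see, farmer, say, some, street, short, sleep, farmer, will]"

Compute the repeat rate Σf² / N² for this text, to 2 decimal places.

Frequencies: woman:3, will:3, hope:3, street:3, push:3, farmer:3, hate:2, about:2, onto:2, see:2, call:2, some:2, want:1, seek:1, name:1, am:1, stop:1, say:1, short:1, sleep:1
Σf² = 86; N² = 1444
Repeat rate = 86 / 1444 = 0.06

0.06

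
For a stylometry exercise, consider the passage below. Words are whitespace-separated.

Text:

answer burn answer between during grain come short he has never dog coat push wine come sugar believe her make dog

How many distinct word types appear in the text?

Distinct types: {answer, believe, between, burn, coat, come, dog, during, grain, has, he, her, make, never, push, short, sugar, wine}
V = 18

18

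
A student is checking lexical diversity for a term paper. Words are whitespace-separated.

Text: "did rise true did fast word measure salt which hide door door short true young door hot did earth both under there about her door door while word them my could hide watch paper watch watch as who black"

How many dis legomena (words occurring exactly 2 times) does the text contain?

3

Frequencies: door:5, did:3, watch:3, true:2, word:2, hide:2, rise:1, fast:1, measure:1, salt:1, which:1, short:1, young:1, hot:1, earth:1, both:1, under:1, there:1, about:1, her:1, … (8 more, each freq 1)
Words with frequency 2: hide, true, word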